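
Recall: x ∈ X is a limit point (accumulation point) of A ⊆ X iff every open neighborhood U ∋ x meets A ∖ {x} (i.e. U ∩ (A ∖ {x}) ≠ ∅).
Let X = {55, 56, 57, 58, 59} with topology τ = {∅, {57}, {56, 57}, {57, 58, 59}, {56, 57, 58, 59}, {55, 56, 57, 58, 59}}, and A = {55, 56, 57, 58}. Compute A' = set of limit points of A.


A' = {55, 56, 58, 59}

For each x ∈ X, list the open sets U ∈ τ with x ∈ U, then check whether U ∩ (A ∖ {x}) ≠ ∅ for every such U.
  x = 55: opens ∋ x are {55, 56, 57, 58, 59}; each meets A ∖ {55}, so x IS a limit point.
  x = 56: opens ∋ x are {56, 57}, {56, 57, 58, 59}, {55, 56, 57, 58, 59}; each meets A ∖ {56}, so x IS a limit point.
  x = 57: open {57} ∋ x has {57} ∩ (A ∖ {57}) = ∅, so x is NOT a limit point.
  x = 58: opens ∋ x are {57, 58, 59}, {56, 57, 58, 59}, {55, 56, 57, 58, 59}; each meets A ∖ {58}, so x IS a limit point.
  x = 59: opens ∋ x are {57, 58, 59}, {56, 57, 58, 59}, {55, 56, 57, 58, 59}; each meets A ∖ {59}, so x IS a limit point.
Collecting: A' = {55, 56, 58, 59}.


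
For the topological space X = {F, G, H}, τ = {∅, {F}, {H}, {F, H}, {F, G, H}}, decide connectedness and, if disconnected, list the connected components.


(X, τ) is connected.

Find clopen sets (U ∈ τ with X ∖ U ∈ τ):
  U = ∅, X ∖ U = {F, G, H} — both open, so U is clopen.
  U = {F, G, H}, X ∖ U = ∅ — both open, so U is clopen.
Only trivial clopens (∅ and X) exist, so (X, τ) is connected.
Compute connected components by grouping points that agree on all clopens:
  component: {F, G, H}


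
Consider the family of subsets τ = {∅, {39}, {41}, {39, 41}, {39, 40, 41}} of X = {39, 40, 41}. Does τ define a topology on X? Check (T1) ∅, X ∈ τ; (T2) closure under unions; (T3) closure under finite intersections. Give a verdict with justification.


τ IS a topology on X.

Axiom (T1): ∅ ∈ τ? Yes; X ∈ τ? Yes.
Axiom (T2/T3): check pairwise unions and intersections of members of τ.
All pairwise intersections and unions checked — each lies in τ. Therefore τ satisfies (T1), (T2), (T3): it IS a topology on X.


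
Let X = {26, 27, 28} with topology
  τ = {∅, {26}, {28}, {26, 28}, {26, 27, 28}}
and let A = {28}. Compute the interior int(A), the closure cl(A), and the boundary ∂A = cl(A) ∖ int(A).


int(A) = {28}, cl(A) = {27, 28}, ∂A = {27}.

Closed sets in (X, τ) are complements of opens:
  closed(X, τ) = {∅, {27}, {26, 27}, {27, 28}, {26, 27, 28}}.
int(A) = ⋃ {U ∈ τ : U ⊆ A}. Opens contained in A: ∅, {28}.
Taking the union of these: int(A) = {28}.
cl(A) = ⋂ {C closed : A ⊆ C}. Closed sets containing A: {27, 28}, {26, 27, 28}.
Intersecting these: cl(A) = {27, 28}.
∂A = cl(A) ∖ int(A) = {27, 28} ∖ {28} = {27}.


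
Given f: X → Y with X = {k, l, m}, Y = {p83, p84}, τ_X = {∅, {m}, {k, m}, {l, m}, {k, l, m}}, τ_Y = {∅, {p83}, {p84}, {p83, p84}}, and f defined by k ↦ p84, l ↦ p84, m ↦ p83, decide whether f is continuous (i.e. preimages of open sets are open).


f is NOT continuous.

Compute f^{-1}(U) for each U ∈ τ_Y:
  U = ∅: f^{-1}(U) = ∅ ∈ τ_X ✓.
  U = {p83}: f^{-1}(U) = {m} ∈ τ_X ✓.
  U = {p84}: f^{-1}(U) = {k, l} ∉ τ_X ✗.
  U = {p83, p84}: f^{-1}(U) = {k, l, m} ∈ τ_X ✓.
Found U = {p84} with f^{-1}(U) = {k, l} not in τ_X. Therefore f is NOT continuous.


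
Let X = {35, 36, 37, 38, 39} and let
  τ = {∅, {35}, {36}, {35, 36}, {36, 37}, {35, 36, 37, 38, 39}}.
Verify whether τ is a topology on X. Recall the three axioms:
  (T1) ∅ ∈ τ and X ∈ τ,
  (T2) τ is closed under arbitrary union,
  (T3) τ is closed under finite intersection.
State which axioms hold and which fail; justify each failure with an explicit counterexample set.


τ is NOT a topology on X.

Axiom (T1): ∅ ∈ τ? Yes; X ∈ τ? Yes.
Axiom (T2/T3): check pairwise unions and intersections of members of τ.
Counterexample for (T2): {35} ∪ {36, 37} = {35, 36, 37} ∉ τ. Therefore τ is NOT a topology.


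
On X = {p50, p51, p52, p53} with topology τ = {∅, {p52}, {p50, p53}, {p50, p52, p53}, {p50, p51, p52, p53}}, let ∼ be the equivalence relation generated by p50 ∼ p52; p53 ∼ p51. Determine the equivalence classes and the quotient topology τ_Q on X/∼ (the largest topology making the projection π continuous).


X/∼ = {[p50=p52], [p51=p53]}; |τ_Q| = 2.

Equivalence classes: [p50=p52], [p51=p53].
Quotient map π: X → X/∼ sends p50 ↦ [p50=p52], p51 ↦ [p51=p53], p52 ↦ [p50=p52], p53 ↦ [p51=p53].
For each subset V ⊆ X/∼, compute π^{-1}(V) ⊆ X and check whether π^{-1}(V) ∈ τ. V is open in τ_Q iff π^{-1}(V) ∈ τ.
  V = {}: π^{-1}(V) = ∅ ∈ τ ✓.
  V = {[p50=p52]}: π^{-1}(V) = {p50, p52} ∉ τ ✗.
  V = {[p51=p53]}: π^{-1}(V) = {p51, p53} ∉ τ ✗.
  V = {[p50=p52], [p51=p53]}: π^{-1}(V) = {p50, p51, p52, p53} ∈ τ ✓.
Open sets in the quotient: τ_Q = {{}, {[p50=p52], [p51=p53]}} (2 elements).


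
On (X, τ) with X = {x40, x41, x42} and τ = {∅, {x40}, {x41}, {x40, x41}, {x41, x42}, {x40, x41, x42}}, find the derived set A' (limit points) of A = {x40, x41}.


A' = {x42}

For each x ∈ X, list the open sets U ∈ τ with x ∈ U, then check whether U ∩ (A ∖ {x}) ≠ ∅ for every such U.
  x = x40: open {x40} ∋ x has {x40} ∩ (A ∖ {x40}) = ∅, so x is NOT a limit point.
  x = x41: open {x41} ∋ x has {x41} ∩ (A ∖ {x41}) = ∅, so x is NOT a limit point.
  x = x42: opens ∋ x are {x41, x42}, {x40, x41, x42}; each meets A ∖ {x42}, so x IS a limit point.
Collecting: A' = {x42}.


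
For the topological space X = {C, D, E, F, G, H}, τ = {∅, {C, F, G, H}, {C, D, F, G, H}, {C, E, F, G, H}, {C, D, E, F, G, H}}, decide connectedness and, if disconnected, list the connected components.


(X, τ) is connected.

Find clopen sets (U ∈ τ with X ∖ U ∈ τ):
  U = ∅, X ∖ U = {C, D, E, F, G, H} — both open, so U is clopen.
  U = {C, D, E, F, G, H}, X ∖ U = ∅ — both open, so U is clopen.
Only trivial clopens (∅ and X) exist, so (X, τ) is connected.
Compute connected components by grouping points that agree on all clopens:
  component: {C, D, E, F, G, H}


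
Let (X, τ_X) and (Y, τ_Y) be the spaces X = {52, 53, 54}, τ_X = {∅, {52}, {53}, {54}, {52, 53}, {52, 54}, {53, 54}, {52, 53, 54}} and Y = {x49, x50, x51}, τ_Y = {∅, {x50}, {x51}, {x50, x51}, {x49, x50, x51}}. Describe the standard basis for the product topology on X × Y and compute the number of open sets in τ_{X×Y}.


Basis B = {∅ × ∅, {52} × {x50}, {52} × {x51}, {53} × {x50}, {53} × {x51}, {54} × {x50}, {54} × {x51}, {52} × {x50, x51}, {52, 53} × {x50}, {52, 54} × {x50}, {52, 53} × {x51}, {52, 54} × {x51}, {53} × {x50, x51}, {53, 54} × {x50}, {53, 54} × {x51}, {54} × {x50, x51}, {52} × {x49, x50, x51}, {52, 53, 54} × {x50}, {52, 53, 54} × {x51}, {53} × {x49, x50, x51}, {54} × {x49, x50, x51}, {52, 53} × {x50, x51}, {52, 54} × {x50, x51}, {53, 54} × {x50, x51}, {52, 53} × {x49, x50, x51}, {52, 54} × {x49, x50, x51}, {52, 53, 54} × {x50, x51}, {53, 54} × {x49, x50, x51}, {52, 53, 54} × {x49, x50, x51}}; |τ_{X×Y}| = 125.

Enumerate products U × V with U ∈ τ_X, V ∈ τ_Y (deduplicated):
  ∅ × ∅ = {} (∅)
  {52} × {x50} = {(52,x50)}
  {52} × {x51} = {(52,x51)}
  {53} × {x50} = {(53,x50)}
  {53} × {x51} = {(53,x51)}
  {54} × {x50} = {(54,x50)}
  {54} × {x51} = {(54,x51)}
  {52} × {x50, x51} = {(52,x50), (52,x51)}
  {52, 53} × {x50} = {(52,x50), (53,x50)}
  {52, 54} × {x50} = {(52,x50), (54,x50)}
  {52, 53} × {x51} = {(52,x51), (53,x51)}
  {52, 54} × {x51} = {(52,x51), (54,x51)}
  {53} × {x50, x51} = {(53,x50), (53,x51)}
  {53, 54} × {x50} = {(53,x50), (54,x50)}
  {53, 54} × {x51} = {(53,x51), (54,x51)}
  {54} × {x50, x51} = {(54,x50), (54,x51)}
  {52} × {x49, x50, x51} = {(52,x49), (52,x50), (52,x51)}
  {52, 53, 54} × {x50} = {(52,x50), (53,x50), (54,x50)}
  {52, 53, 54} × {x51} = {(52,x51), (53,x51), (54,x51)}
  {53} × {x49, x50, x51} = {(53,x49), (53,x50), (53,x51)}
  {54} × {x49, x50, x51} = {(54,x49), (54,x50), (54,x51)}
  {52, 53} × {x50, x51} = {(52,x50), (52,x51), (53,x50), (53,x51)}
  {52, 54} × {x50, x51} = {(52,x50), (52,x51), (54,x50), (54,x51)}
  {53, 54} × {x50, x51} = {(53,x50), (53,x51), (54,x50), (54,x51)}
  {52, 53} × {x49, x50, x51} = {(52,x49), (52,x50), (52,x51), (53,x49), (53,x50), (53,x51)}
  {52, 54} × {x49, x50, x51} = {(52,x49), (52,x50), (52,x51), (54,x49), (54,x50), (54,x51)}
  {52, 53, 54} × {x50, x51} = {(52,x50), (52,x51), (53,x50), (53,x51), (54,x50), (54,x51)}
  {53, 54} × {x49, x50, x51} = {(53,x49), (53,x50), (53,x51), (54,x49), (54,x50), (54,x51)}
  {52, 53, 54} × {x49, x50, x51} = {(52,x49), (52,x50), (52,x51), (53,x49), (53,x50), (53,x51), (54,x49), (54,x50), (54,x51)}
These 29 distinct sets form the basis B.
Close under arbitrary unions to get τ_{X×Y}; counting gives |τ_{X×Y}| = 125.


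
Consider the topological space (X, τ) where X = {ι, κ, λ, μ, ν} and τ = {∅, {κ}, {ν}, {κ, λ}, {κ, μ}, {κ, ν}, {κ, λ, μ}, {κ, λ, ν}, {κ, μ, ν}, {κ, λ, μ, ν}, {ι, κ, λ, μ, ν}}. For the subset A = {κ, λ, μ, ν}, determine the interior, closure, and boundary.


int(A) = {κ, λ, μ, ν}, cl(A) = {ι, κ, λ, μ, ν}, ∂A = {ι}.

Closed sets in (X, τ) are complements of opens:
  closed(X, τ) = {∅, {ι}, {ι, λ}, {ι, μ}, {ι, ν}, {ι, λ, μ}, {ι, λ, ν}, {ι, μ, ν}, {ι, κ, λ, μ}, {ι, λ, μ, ν}, {ι, κ, λ, μ, ν}}.
int(A) = ⋃ {U ∈ τ : U ⊆ A}. Opens contained in A: ∅, {κ}, {ν}, {κ, λ}, {κ, μ}, {κ, ν}, {κ, λ, μ}, {κ, λ, ν}, {κ, μ, ν}, {κ, λ, μ, ν}.
Taking the union of these: int(A) = {κ, λ, μ, ν}.
cl(A) = ⋂ {C closed : A ⊆ C}. Closed sets containing A: {ι, κ, λ, μ, ν}.
Intersecting these: cl(A) = {ι, κ, λ, μ, ν}.
∂A = cl(A) ∖ int(A) = {ι, κ, λ, μ, ν} ∖ {κ, λ, μ, ν} = {ι}.


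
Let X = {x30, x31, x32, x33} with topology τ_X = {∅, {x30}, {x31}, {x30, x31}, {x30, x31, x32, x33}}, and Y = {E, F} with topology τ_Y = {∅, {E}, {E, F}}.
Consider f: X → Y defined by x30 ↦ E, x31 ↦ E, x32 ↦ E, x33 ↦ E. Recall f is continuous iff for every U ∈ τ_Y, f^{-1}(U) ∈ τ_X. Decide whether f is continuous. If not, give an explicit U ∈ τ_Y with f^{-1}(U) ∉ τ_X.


f IS continuous.

Compute f^{-1}(U) for each U ∈ τ_Y:
  U = ∅: f^{-1}(U) = ∅ ∈ τ_X ✓.
  U = {E}: f^{-1}(U) = {x30, x31, x32, x33} ∈ τ_X ✓.
  U = {E, F}: f^{-1}(U) = {x30, x31, x32, x33} ∈ τ_X ✓.
Every preimage lies in τ_X, so f IS continuous.


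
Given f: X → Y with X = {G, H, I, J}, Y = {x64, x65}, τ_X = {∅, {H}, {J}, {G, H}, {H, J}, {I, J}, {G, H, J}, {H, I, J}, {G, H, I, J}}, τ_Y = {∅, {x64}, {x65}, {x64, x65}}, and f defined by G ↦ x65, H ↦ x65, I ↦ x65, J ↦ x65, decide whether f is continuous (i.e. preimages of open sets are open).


f IS continuous.

Compute f^{-1}(U) for each U ∈ τ_Y:
  U = ∅: f^{-1}(U) = ∅ ∈ τ_X ✓.
  U = {x64}: f^{-1}(U) = ∅ ∈ τ_X ✓.
  U = {x65}: f^{-1}(U) = {G, H, I, J} ∈ τ_X ✓.
  U = {x64, x65}: f^{-1}(U) = {G, H, I, J} ∈ τ_X ✓.
Every preimage lies in τ_X, so f IS continuous.


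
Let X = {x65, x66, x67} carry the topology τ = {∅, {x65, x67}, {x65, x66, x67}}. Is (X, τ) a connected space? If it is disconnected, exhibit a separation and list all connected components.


(X, τ) is connected.

Find clopen sets (U ∈ τ with X ∖ U ∈ τ):
  U = ∅, X ∖ U = {x65, x66, x67} — both open, so U is clopen.
  U = {x65, x66, x67}, X ∖ U = ∅ — both open, so U is clopen.
Only trivial clopens (∅ and X) exist, so (X, τ) is connected.
Compute connected components by grouping points that agree on all clopens:
  component: {x65, x66, x67}


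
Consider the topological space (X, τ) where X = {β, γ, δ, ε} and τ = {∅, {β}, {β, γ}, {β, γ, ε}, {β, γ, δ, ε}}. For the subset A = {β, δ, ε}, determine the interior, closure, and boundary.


int(A) = {β}, cl(A) = {β, γ, δ, ε}, ∂A = {γ, δ, ε}.

Closed sets in (X, τ) are complements of opens:
  closed(X, τ) = {∅, {δ}, {δ, ε}, {γ, δ, ε}, {β, γ, δ, ε}}.
int(A) = ⋃ {U ∈ τ : U ⊆ A}. Opens contained in A: ∅, {β}.
Taking the union of these: int(A) = {β}.
cl(A) = ⋂ {C closed : A ⊆ C}. Closed sets containing A: {β, γ, δ, ε}.
Intersecting these: cl(A) = {β, γ, δ, ε}.
∂A = cl(A) ∖ int(A) = {β, γ, δ, ε} ∖ {β} = {γ, δ, ε}.


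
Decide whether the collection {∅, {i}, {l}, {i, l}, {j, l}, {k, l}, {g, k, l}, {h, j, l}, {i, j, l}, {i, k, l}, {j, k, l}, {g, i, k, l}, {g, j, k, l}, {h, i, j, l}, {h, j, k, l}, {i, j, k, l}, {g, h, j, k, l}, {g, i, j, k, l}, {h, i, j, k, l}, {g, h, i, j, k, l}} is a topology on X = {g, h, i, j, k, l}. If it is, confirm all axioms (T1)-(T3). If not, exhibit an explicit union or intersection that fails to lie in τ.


τ IS a topology on X.

Axiom (T1): ∅ ∈ τ? Yes; X ∈ τ? Yes.
Axiom (T2/T3): check pairwise unions and intersections of members of τ.
All pairwise intersections and unions checked — each lies in τ. Therefore τ satisfies (T1), (T2), (T3): it IS a topology on X.


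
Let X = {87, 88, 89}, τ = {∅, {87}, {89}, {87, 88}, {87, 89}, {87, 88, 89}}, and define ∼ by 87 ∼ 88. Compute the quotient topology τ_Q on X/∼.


X/∼ = {[87=88], [89]}; |τ_Q| = 4.

Equivalence classes: [87=88], [89].
Quotient map π: X → X/∼ sends 87 ↦ [87=88], 88 ↦ [87=88], 89 ↦ [89].
For each subset V ⊆ X/∼, compute π^{-1}(V) ⊆ X and check whether π^{-1}(V) ∈ τ. V is open in τ_Q iff π^{-1}(V) ∈ τ.
  V = {}: π^{-1}(V) = ∅ ∈ τ ✓.
  V = {[87=88]}: π^{-1}(V) = {87, 88} ∈ τ ✓.
  V = {[89]}: π^{-1}(V) = {89} ∈ τ ✓.
  V = {[87=88], [89]}: π^{-1}(V) = {87, 88, 89} ∈ τ ✓.
Open sets in the quotient: τ_Q = {{}, {[87=88]}, {[89]}, {[87=88], [89]}} (4 elements).


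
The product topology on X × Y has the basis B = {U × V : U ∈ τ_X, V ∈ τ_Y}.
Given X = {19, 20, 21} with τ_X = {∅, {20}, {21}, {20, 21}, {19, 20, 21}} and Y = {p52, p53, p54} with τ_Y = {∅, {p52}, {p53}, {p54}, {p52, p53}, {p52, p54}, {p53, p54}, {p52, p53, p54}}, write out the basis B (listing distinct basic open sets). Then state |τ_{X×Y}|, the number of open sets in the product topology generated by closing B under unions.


Basis B = {∅ × ∅, {20} × {p52}, {20} × {p53}, {20} × {p54}, {21} × {p52}, {21} × {p53}, {21} × {p54}, {20} × {p52, p53}, {20} × {p52, p54}, {20, 21} × {p52}, {20} × {p53, p54}, {20, 21} × {p53}, {20, 21} × {p54}, {21} × {p52, p53}, {21} × {p52, p54}, {21} × {p53, p54}, {19, 20, 21} × {p52}, {19, 20, 21} × {p53}, {19, 20, 21} × {p54}, {20} × {p52, p53, p54}, {21} × {p52, p53, p54}, {20, 21} × {p52, p53}, {20, 21} × {p52, p54}, {20, 21} × {p53, p54}, {19, 20, 21} × {p52, p53}, {19, 20, 21} × {p52, p54}, {19, 20, 21} × {p53, p54}, {20, 21} × {p52, p53, p54}, {19, 20, 21} × {p52, p53, p54}}; |τ_{X×Y}| = 125.

Enumerate products U × V with U ∈ τ_X, V ∈ τ_Y (deduplicated):
  ∅ × ∅ = {} (∅)
  {20} × {p52} = {(20,p52)}
  {20} × {p53} = {(20,p53)}
  {20} × {p54} = {(20,p54)}
  {21} × {p52} = {(21,p52)}
  {21} × {p53} = {(21,p53)}
  {21} × {p54} = {(21,p54)}
  {20} × {p52, p53} = {(20,p52), (20,p53)}
  {20} × {p52, p54} = {(20,p52), (20,p54)}
  {20, 21} × {p52} = {(20,p52), (21,p52)}
  {20} × {p53, p54} = {(20,p53), (20,p54)}
  {20, 21} × {p53} = {(20,p53), (21,p53)}
  {20, 21} × {p54} = {(20,p54), (21,p54)}
  {21} × {p52, p53} = {(21,p52), (21,p53)}
  {21} × {p52, p54} = {(21,p52), (21,p54)}
  {21} × {p53, p54} = {(21,p53), (21,p54)}
  {19, 20, 21} × {p52} = {(19,p52), (20,p52), (21,p52)}
  {19, 20, 21} × {p53} = {(19,p53), (20,p53), (21,p53)}
  {19, 20, 21} × {p54} = {(19,p54), (20,p54), (21,p54)}
  {20} × {p52, p53, p54} = {(20,p52), (20,p53), (20,p54)}
  {21} × {p52, p53, p54} = {(21,p52), (21,p53), (21,p54)}
  {20, 21} × {p52, p53} = {(20,p52), (20,p53), (21,p52), (21,p53)}
  {20, 21} × {p52, p54} = {(20,p52), (20,p54), (21,p52), (21,p54)}
  {20, 21} × {p53, p54} = {(20,p53), (20,p54), (21,p53), (21,p54)}
  {19, 20, 21} × {p52, p53} = {(19,p52), (19,p53), (20,p52), (20,p53), (21,p52), (21,p53)}
  {19, 20, 21} × {p52, p54} = {(19,p52), (19,p54), (20,p52), (20,p54), (21,p52), (21,p54)}
  {19, 20, 21} × {p53, p54} = {(19,p53), (19,p54), (20,p53), (20,p54), (21,p53), (21,p54)}
  {20, 21} × {p52, p53, p54} = {(20,p52), (20,p53), (20,p54), (21,p52), (21,p53), (21,p54)}
  {19, 20, 21} × {p52, p53, p54} = {(19,p52), (19,p53), (19,p54), (20,p52), (20,p53), (20,p54), (21,p52), (21,p53), (21,p54)}
These 29 distinct sets form the basis B.
Close under arbitrary unions to get τ_{X×Y}; counting gives |τ_{X×Y}| = 125.


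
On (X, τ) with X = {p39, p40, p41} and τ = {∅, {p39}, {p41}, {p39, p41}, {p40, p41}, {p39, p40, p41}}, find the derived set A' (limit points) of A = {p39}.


A' = ∅

For each x ∈ X, list the open sets U ∈ τ with x ∈ U, then check whether U ∩ (A ∖ {x}) ≠ ∅ for every such U.
  x = p39: open {p39} ∋ x has {p39} ∩ (A ∖ {p39}) = ∅, so x is NOT a limit point.
  x = p40: open {p40, p41} ∋ x has {p40, p41} ∩ (A ∖ {p40}) = ∅, so x is NOT a limit point.
  x = p41: open {p41} ∋ x has {p41} ∩ (A ∖ {p41}) = ∅, so x is NOT a limit point.
Collecting: A' = ∅.


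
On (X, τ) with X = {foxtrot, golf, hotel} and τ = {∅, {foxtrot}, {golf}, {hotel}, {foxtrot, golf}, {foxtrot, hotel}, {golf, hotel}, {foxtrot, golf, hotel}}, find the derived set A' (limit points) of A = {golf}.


A' = ∅

For each x ∈ X, list the open sets U ∈ τ with x ∈ U, then check whether U ∩ (A ∖ {x}) ≠ ∅ for every such U.
  x = foxtrot: open {foxtrot} ∋ x has {foxtrot} ∩ (A ∖ {foxtrot}) = ∅, so x is NOT a limit point.
  x = golf: open {golf} ∋ x has {golf} ∩ (A ∖ {golf}) = ∅, so x is NOT a limit point.
  x = hotel: open {hotel} ∋ x has {hotel} ∩ (A ∖ {hotel}) = ∅, so x is NOT a limit point.
Collecting: A' = ∅.


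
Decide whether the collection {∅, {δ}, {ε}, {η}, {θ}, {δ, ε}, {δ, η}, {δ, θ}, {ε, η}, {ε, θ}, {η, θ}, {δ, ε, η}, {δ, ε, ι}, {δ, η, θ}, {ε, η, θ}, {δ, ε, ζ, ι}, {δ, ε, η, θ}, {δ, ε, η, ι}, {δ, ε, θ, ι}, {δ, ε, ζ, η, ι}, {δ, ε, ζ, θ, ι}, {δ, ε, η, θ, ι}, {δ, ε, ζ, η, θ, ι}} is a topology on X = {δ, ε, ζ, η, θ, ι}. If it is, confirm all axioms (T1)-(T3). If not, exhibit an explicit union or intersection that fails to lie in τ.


τ is NOT a topology on X.

Axiom (T1): ∅ ∈ τ? Yes; X ∈ τ? Yes.
Axiom (T2/T3): check pairwise unions and intersections of members of τ.
Counterexample for (T2): {δ} ∪ {ε, θ} = {δ, ε, θ} ∉ τ. Therefore τ is NOT a topology.


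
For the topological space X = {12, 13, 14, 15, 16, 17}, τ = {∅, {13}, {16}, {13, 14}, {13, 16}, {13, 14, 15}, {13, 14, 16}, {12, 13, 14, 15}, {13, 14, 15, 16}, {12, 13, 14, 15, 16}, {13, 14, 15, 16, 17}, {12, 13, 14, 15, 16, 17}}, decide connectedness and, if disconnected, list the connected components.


(X, τ) is connected.

Find clopen sets (U ∈ τ with X ∖ U ∈ τ):
  U = ∅, X ∖ U = {12, 13, 14, 15, 16, 17} — both open, so U is clopen.
  U = {12, 13, 14, 15, 16, 17}, X ∖ U = ∅ — both open, so U is clopen.
Only trivial clopens (∅ and X) exist, so (X, τ) is connected.
Compute connected components by grouping points that agree on all clopens:
  component: {12, 13, 14, 15, 16, 17}


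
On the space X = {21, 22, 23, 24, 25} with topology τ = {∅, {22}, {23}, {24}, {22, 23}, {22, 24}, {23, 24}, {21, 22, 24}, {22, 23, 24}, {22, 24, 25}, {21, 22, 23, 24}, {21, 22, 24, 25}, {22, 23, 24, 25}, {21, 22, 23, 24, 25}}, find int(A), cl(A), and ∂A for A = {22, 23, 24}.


int(A) = {22, 23, 24}, cl(A) = {21, 22, 23, 24, 25}, ∂A = {21, 25}.

Closed sets in (X, τ) are complements of opens:
  closed(X, τ) = {∅, {21}, {23}, {25}, {21, 23}, {21, 25}, {23, 25}, {21, 22, 25}, {21, 23, 25}, {21, 24, 25}, {21, 22, 23, 25}, {21, 22, 24, 25}, {21, 23, 24, 25}, {21, 22, 23, 24, 25}}.
int(A) = ⋃ {U ∈ τ : U ⊆ A}. Opens contained in A: ∅, {22}, {23}, {24}, {22, 23}, {22, 24}, {23, 24}, {22, 23, 24}.
Taking the union of these: int(A) = {22, 23, 24}.
cl(A) = ⋂ {C closed : A ⊆ C}. Closed sets containing A: {21, 22, 23, 24, 25}.
Intersecting these: cl(A) = {21, 22, 23, 24, 25}.
∂A = cl(A) ∖ int(A) = {21, 22, 23, 24, 25} ∖ {22, 23, 24} = {21, 25}.


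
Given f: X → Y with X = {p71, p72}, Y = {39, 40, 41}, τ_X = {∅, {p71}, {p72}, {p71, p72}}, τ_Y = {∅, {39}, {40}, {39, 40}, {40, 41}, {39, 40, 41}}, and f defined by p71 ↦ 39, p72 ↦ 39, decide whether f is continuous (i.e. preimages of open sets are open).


f IS continuous.

Compute f^{-1}(U) for each U ∈ τ_Y:
  U = ∅: f^{-1}(U) = ∅ ∈ τ_X ✓.
  U = {39}: f^{-1}(U) = {p71, p72} ∈ τ_X ✓.
  U = {40}: f^{-1}(U) = ∅ ∈ τ_X ✓.
  U = {39, 40}: f^{-1}(U) = {p71, p72} ∈ τ_X ✓.
  U = {40, 41}: f^{-1}(U) = ∅ ∈ τ_X ✓.
  U = {39, 40, 41}: f^{-1}(U) = {p71, p72} ∈ τ_X ✓.
Every preimage lies in τ_X, so f IS continuous.


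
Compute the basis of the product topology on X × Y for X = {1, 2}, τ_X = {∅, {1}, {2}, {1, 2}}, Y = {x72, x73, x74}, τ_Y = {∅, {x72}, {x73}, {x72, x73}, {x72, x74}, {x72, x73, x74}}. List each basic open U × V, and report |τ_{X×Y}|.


Basis B = {∅ × ∅, {1} × {x72}, {1} × {x73}, {2} × {x72}, {2} × {x73}, {1} × {x72, x73}, {1} × {x72, x74}, {1, 2} × {x72}, {1, 2} × {x73}, {2} × {x72, x73}, {2} × {x72, x74}, {1} × {x72, x73, x74}, {2} × {x72, x73, x74}, {1, 2} × {x72, x73}, {1, 2} × {x72, x74}, {1, 2} × {x72, x73, x74}}; |τ_{X×Y}| = 36.

Enumerate products U × V with U ∈ τ_X, V ∈ τ_Y (deduplicated):
  ∅ × ∅ = {} (∅)
  {1} × {x72} = {(1,x72)}
  {1} × {x73} = {(1,x73)}
  {2} × {x72} = {(2,x72)}
  {2} × {x73} = {(2,x73)}
  {1} × {x72, x73} = {(1,x72), (1,x73)}
  {1} × {x72, x74} = {(1,x72), (1,x74)}
  {1, 2} × {x72} = {(1,x72), (2,x72)}
  {1, 2} × {x73} = {(1,x73), (2,x73)}
  {2} × {x72, x73} = {(2,x72), (2,x73)}
  {2} × {x72, x74} = {(2,x72), (2,x74)}
  {1} × {x72, x73, x74} = {(1,x72), (1,x73), (1,x74)}
  {2} × {x72, x73, x74} = {(2,x72), (2,x73), (2,x74)}
  {1, 2} × {x72, x73} = {(1,x72), (1,x73), (2,x72), (2,x73)}
  {1, 2} × {x72, x74} = {(1,x72), (1,x74), (2,x72), (2,x74)}
  {1, 2} × {x72, x73, x74} = {(1,x72), (1,x73), (1,x74), (2,x72), (2,x73), (2,x74)}
These 16 distinct sets form the basis B.
Close under arbitrary unions to get τ_{X×Y}; counting gives |τ_{X×Y}| = 36.


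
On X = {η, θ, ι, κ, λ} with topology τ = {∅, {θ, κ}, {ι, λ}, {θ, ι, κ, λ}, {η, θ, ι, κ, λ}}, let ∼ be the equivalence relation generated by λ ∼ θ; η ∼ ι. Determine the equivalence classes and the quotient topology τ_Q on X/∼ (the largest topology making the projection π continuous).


X/∼ = {[η=ι], [θ=λ], [κ]}; |τ_Q| = 2.

Equivalence classes: [η=ι], [θ=λ], [κ].
Quotient map π: X → X/∼ sends η ↦ [η=ι], θ ↦ [θ=λ], ι ↦ [η=ι], κ ↦ [κ], λ ↦ [θ=λ].
For each subset V ⊆ X/∼, compute π^{-1}(V) ⊆ X and check whether π^{-1}(V) ∈ τ. V is open in τ_Q iff π^{-1}(V) ∈ τ.
  V = {}: π^{-1}(V) = ∅ ∈ τ ✓.
  V = {[η=ι]}: π^{-1}(V) = {η, ι} ∉ τ ✗.
  V = {[θ=λ]}: π^{-1}(V) = {θ, λ} ∉ τ ✗.
  V = {[η=ι], [θ=λ]}: π^{-1}(V) = {η, θ, ι, λ} ∉ τ ✗.
  V = {[κ]}: π^{-1}(V) = {κ} ∉ τ ✗.
  V = {[η=ι], [κ]}: π^{-1}(V) = {η, ι, κ} ∉ τ ✗.
  V = {[θ=λ], [κ]}: π^{-1}(V) = {θ, κ, λ} ∉ τ ✗.
  V = {[η=ι], [θ=λ], [κ]}: π^{-1}(V) = {η, θ, ι, κ, λ} ∈ τ ✓.
Open sets in the quotient: τ_Q = {{}, {[η=ι], [θ=λ], [κ]}} (2 elements).


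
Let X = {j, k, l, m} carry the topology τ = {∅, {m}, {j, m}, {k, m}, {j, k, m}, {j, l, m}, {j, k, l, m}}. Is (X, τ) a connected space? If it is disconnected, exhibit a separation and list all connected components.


(X, τ) is connected.

Find clopen sets (U ∈ τ with X ∖ U ∈ τ):
  U = ∅, X ∖ U = {j, k, l, m} — both open, so U is clopen.
  U = {j, k, l, m}, X ∖ U = ∅ — both open, so U is clopen.
Only trivial clopens (∅ and X) exist, so (X, τ) is connected.
Compute connected components by grouping points that agree on all clopens:
  component: {j, k, l, m}


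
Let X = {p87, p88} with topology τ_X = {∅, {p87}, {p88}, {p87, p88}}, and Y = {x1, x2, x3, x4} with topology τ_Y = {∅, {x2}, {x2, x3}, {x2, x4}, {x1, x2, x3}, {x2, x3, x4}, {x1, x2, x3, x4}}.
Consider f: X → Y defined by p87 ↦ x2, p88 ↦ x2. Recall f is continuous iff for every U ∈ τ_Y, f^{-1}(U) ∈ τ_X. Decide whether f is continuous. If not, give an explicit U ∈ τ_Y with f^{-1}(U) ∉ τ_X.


f IS continuous.

Compute f^{-1}(U) for each U ∈ τ_Y:
  U = ∅: f^{-1}(U) = ∅ ∈ τ_X ✓.
  U = {x2}: f^{-1}(U) = {p87, p88} ∈ τ_X ✓.
  U = {x2, x3}: f^{-1}(U) = {p87, p88} ∈ τ_X ✓.
  U = {x2, x4}: f^{-1}(U) = {p87, p88} ∈ τ_X ✓.
  U = {x1, x2, x3}: f^{-1}(U) = {p87, p88} ∈ τ_X ✓.
  U = {x2, x3, x4}: f^{-1}(U) = {p87, p88} ∈ τ_X ✓.
  U = {x1, x2, x3, x4}: f^{-1}(U) = {p87, p88} ∈ τ_X ✓.
Every preimage lies in τ_X, so f IS continuous.


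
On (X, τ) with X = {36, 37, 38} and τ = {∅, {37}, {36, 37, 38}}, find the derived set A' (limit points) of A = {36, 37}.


A' = {36, 38}

For each x ∈ X, list the open sets U ∈ τ with x ∈ U, then check whether U ∩ (A ∖ {x}) ≠ ∅ for every such U.
  x = 36: opens ∋ x are {36, 37, 38}; each meets A ∖ {36}, so x IS a limit point.
  x = 37: open {37} ∋ x has {37} ∩ (A ∖ {37}) = ∅, so x is NOT a limit point.
  x = 38: opens ∋ x are {36, 37, 38}; each meets A ∖ {38}, so x IS a limit point.
Collecting: A' = {36, 38}.


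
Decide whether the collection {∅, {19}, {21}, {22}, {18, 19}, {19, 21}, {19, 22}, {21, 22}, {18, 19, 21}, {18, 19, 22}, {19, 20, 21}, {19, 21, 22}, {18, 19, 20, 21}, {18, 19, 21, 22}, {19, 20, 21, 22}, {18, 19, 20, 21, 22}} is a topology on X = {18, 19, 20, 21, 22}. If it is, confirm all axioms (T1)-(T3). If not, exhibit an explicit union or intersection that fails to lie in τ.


τ IS a topology on X.

Axiom (T1): ∅ ∈ τ? Yes; X ∈ τ? Yes.
Axiom (T2/T3): check pairwise unions and intersections of members of τ.
All pairwise intersections and unions checked — each lies in τ. Therefore τ satisfies (T1), (T2), (T3): it IS a topology on X.


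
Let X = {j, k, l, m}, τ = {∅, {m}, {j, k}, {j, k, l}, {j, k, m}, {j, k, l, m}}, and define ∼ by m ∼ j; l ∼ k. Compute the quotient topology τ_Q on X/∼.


X/∼ = {[j=m], [k=l]}; |τ_Q| = 2.

Equivalence classes: [j=m], [k=l].
Quotient map π: X → X/∼ sends j ↦ [j=m], k ↦ [k=l], l ↦ [k=l], m ↦ [j=m].
For each subset V ⊆ X/∼, compute π^{-1}(V) ⊆ X and check whether π^{-1}(V) ∈ τ. V is open in τ_Q iff π^{-1}(V) ∈ τ.
  V = {}: π^{-1}(V) = ∅ ∈ τ ✓.
  V = {[j=m]}: π^{-1}(V) = {j, m} ∉ τ ✗.
  V = {[k=l]}: π^{-1}(V) = {k, l} ∉ τ ✗.
  V = {[j=m], [k=l]}: π^{-1}(V) = {j, k, l, m} ∈ τ ✓.
Open sets in the quotient: τ_Q = {{}, {[j=m], [k=l]}} (2 elements).


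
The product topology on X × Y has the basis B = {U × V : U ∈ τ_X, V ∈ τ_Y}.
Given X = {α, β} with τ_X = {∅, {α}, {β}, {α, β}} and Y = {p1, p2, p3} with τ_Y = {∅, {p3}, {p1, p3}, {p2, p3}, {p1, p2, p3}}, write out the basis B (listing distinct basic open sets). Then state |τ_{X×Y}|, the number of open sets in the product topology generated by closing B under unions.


Basis B = {∅ × ∅, {α} × {p3}, {β} × {p3}, {α} × {p1, p3}, {α} × {p2, p3}, {α, β} × {p3}, {β} × {p1, p3}, {β} × {p2, p3}, {α} × {p1, p2, p3}, {β} × {p1, p2, p3}, {α, β} × {p1, p3}, {α, β} × {p2, p3}, {α, β} × {p1, p2, p3}}; |τ_{X×Y}| = 25.

Enumerate products U × V with U ∈ τ_X, V ∈ τ_Y (deduplicated):
  ∅ × ∅ = {} (∅)
  {α} × {p3} = {(α,p3)}
  {β} × {p3} = {(β,p3)}
  {α} × {p1, p3} = {(α,p1), (α,p3)}
  {α} × {p2, p3} = {(α,p2), (α,p3)}
  {α, β} × {p3} = {(α,p3), (β,p3)}
  {β} × {p1, p3} = {(β,p1), (β,p3)}
  {β} × {p2, p3} = {(β,p2), (β,p3)}
  {α} × {p1, p2, p3} = {(α,p1), (α,p2), (α,p3)}
  {β} × {p1, p2, p3} = {(β,p1), (β,p2), (β,p3)}
  {α, β} × {p1, p3} = {(α,p1), (α,p3), (β,p1), (β,p3)}
  {α, β} × {p2, p3} = {(α,p2), (α,p3), (β,p2), (β,p3)}
  {α, β} × {p1, p2, p3} = {(α,p1), (α,p2), (α,p3), (β,p1), (β,p2), (β,p3)}
These 13 distinct sets form the basis B.
Close under arbitrary unions to get τ_{X×Y}; counting gives |τ_{X×Y}| = 25.


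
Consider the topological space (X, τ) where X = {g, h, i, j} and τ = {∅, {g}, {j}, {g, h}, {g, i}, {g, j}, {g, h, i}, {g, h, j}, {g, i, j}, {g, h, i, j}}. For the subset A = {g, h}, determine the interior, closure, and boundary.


int(A) = {g, h}, cl(A) = {g, h, i}, ∂A = {i}.

Closed sets in (X, τ) are complements of opens:
  closed(X, τ) = {∅, {h}, {i}, {j}, {h, i}, {h, j}, {i, j}, {g, h, i}, {h, i, j}, {g, h, i, j}}.
int(A) = ⋃ {U ∈ τ : U ⊆ A}. Opens contained in A: ∅, {g}, {g, h}.
Taking the union of these: int(A) = {g, h}.
cl(A) = ⋂ {C closed : A ⊆ C}. Closed sets containing A: {g, h, i}, {g, h, i, j}.
Intersecting these: cl(A) = {g, h, i}.
∂A = cl(A) ∖ int(A) = {g, h, i} ∖ {g, h} = {i}.


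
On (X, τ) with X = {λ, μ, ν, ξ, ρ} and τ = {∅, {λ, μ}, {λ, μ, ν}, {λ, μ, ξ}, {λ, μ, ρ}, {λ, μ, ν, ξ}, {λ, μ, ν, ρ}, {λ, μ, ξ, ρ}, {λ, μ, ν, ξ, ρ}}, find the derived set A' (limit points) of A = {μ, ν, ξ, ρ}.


A' = {λ, ν, ξ, ρ}

For each x ∈ X, list the open sets U ∈ τ with x ∈ U, then check whether U ∩ (A ∖ {x}) ≠ ∅ for every such U.
  x = λ: opens ∋ x are {λ, μ}, {λ, μ, ν}, {λ, μ, ξ}, {λ, μ, ρ}, {λ, μ, ν, ξ}, {λ, μ, ν, ρ}, {λ, μ, ξ, ρ}, {λ, μ, ν, ξ, ρ}; each meets A ∖ {λ}, so x IS a limit point.
  x = μ: open {λ, μ} ∋ x has {λ, μ} ∩ (A ∖ {μ}) = ∅, so x is NOT a limit point.
  x = ν: opens ∋ x are {λ, μ, ν}, {λ, μ, ν, ξ}, {λ, μ, ν, ρ}, {λ, μ, ν, ξ, ρ}; each meets A ∖ {ν}, so x IS a limit point.
  x = ξ: opens ∋ x are {λ, μ, ξ}, {λ, μ, ν, ξ}, {λ, μ, ξ, ρ}, {λ, μ, ν, ξ, ρ}; each meets A ∖ {ξ}, so x IS a limit point.
  x = ρ: opens ∋ x are {λ, μ, ρ}, {λ, μ, ν, ρ}, {λ, μ, ξ, ρ}, {λ, μ, ν, ξ, ρ}; each meets A ∖ {ρ}, so x IS a limit point.
Collecting: A' = {λ, ν, ξ, ρ}.


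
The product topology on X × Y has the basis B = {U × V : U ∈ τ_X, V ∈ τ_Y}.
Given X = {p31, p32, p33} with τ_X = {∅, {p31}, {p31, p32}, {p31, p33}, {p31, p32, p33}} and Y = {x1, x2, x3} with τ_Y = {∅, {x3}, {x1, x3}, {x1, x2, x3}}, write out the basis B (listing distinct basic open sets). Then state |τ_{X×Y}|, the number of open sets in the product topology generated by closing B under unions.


Basis B = {∅ × ∅, {p31} × {x3}, {p31} × {x1, x3}, {p31, p32} × {x3}, {p31, p33} × {x3}, {p31} × {x1, x2, x3}, {p31, p32, p33} × {x3}, {p31, p32} × {x1, x3}, {p31, p33} × {x1, x3}, {p31, p32} × {x1, x2, x3}, {p31, p33} × {x1, x2, x3}, {p31, p32, p33} × {x1, x3}, {p31, p32, p33} × {x1, x2, x3}}; |τ_{X×Y}| = 30.

Enumerate products U × V with U ∈ τ_X, V ∈ τ_Y (deduplicated):
  ∅ × ∅ = {} (∅)
  {p31} × {x3} = {(p31,x3)}
  {p31} × {x1, x3} = {(p31,x1), (p31,x3)}
  {p31, p32} × {x3} = {(p31,x3), (p32,x3)}
  {p31, p33} × {x3} = {(p31,x3), (p33,x3)}
  {p31} × {x1, x2, x3} = {(p31,x1), (p31,x2), (p31,x3)}
  {p31, p32, p33} × {x3} = {(p31,x3), (p32,x3), (p33,x3)}
  {p31, p32} × {x1, x3} = {(p31,x1), (p31,x3), (p32,x1), (p32,x3)}
  {p31, p33} × {x1, x3} = {(p31,x1), (p31,x3), (p33,x1), (p33,x3)}
  {p31, p32} × {x1, x2, x3} = {(p31,x1), (p31,x2), (p31,x3), (p32,x1), (p32,x2), (p32,x3)}
  {p31, p33} × {x1, x2, x3} = {(p31,x1), (p31,x2), (p31,x3), (p33,x1), (p33,x2), (p33,x3)}
  {p31, p32, p33} × {x1, x3} = {(p31,x1), (p31,x3), (p32,x1), (p32,x3), (p33,x1), (p33,x3)}
  {p31, p32, p33} × {x1, x2, x3} = {(p31,x1), (p31,x2), (p31,x3), (p32,x1), (p32,x2), (p32,x3), (p33,x1), (p33,x2), (p33,x3)}
These 13 distinct sets form the basis B.
Close under arbitrary unions to get τ_{X×Y}; counting gives |τ_{X×Y}| = 30.


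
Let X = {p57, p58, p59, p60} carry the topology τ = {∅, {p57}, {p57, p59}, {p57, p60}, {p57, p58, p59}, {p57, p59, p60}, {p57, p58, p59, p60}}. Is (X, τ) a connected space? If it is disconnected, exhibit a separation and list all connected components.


(X, τ) is connected.

Find clopen sets (U ∈ τ with X ∖ U ∈ τ):
  U = ∅, X ∖ U = {p57, p58, p59, p60} — both open, so U is clopen.
  U = {p57, p58, p59, p60}, X ∖ U = ∅ — both open, so U is clopen.
Only trivial clopens (∅ and X) exist, so (X, τ) is connected.
Compute connected components by grouping points that agree on all clopens:
  component: {p57, p58, p59, p60}


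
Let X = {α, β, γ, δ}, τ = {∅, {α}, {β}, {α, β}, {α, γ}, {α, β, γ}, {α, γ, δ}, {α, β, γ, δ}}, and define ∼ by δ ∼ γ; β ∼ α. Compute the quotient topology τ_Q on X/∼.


X/∼ = {[α=β], [γ=δ]}; |τ_Q| = 3.

Equivalence classes: [α=β], [γ=δ].
Quotient map π: X → X/∼ sends α ↦ [α=β], β ↦ [α=β], γ ↦ [γ=δ], δ ↦ [γ=δ].
For each subset V ⊆ X/∼, compute π^{-1}(V) ⊆ X and check whether π^{-1}(V) ∈ τ. V is open in τ_Q iff π^{-1}(V) ∈ τ.
  V = {}: π^{-1}(V) = ∅ ∈ τ ✓.
  V = {[α=β]}: π^{-1}(V) = {α, β} ∈ τ ✓.
  V = {[γ=δ]}: π^{-1}(V) = {γ, δ} ∉ τ ✗.
  V = {[α=β], [γ=δ]}: π^{-1}(V) = {α, β, γ, δ} ∈ τ ✓.
Open sets in the quotient: τ_Q = {{}, {[α=β]}, {[α=β], [γ=δ]}} (3 elements).


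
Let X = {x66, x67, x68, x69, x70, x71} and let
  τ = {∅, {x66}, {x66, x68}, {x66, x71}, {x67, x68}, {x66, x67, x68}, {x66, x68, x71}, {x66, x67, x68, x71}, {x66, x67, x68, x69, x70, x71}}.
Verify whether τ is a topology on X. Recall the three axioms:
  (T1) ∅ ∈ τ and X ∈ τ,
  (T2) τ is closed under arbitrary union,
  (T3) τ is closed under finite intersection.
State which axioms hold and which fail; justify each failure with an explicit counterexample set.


τ is NOT a topology on X.

Axiom (T1): ∅ ∈ τ? Yes; X ∈ τ? Yes.
Axiom (T2/T3): check pairwise unions and intersections of members of τ.
Counterexample for (T3): {x66, x68} ∩ {x67, x68} = {x68} ∉ τ. Therefore τ is NOT a topology.


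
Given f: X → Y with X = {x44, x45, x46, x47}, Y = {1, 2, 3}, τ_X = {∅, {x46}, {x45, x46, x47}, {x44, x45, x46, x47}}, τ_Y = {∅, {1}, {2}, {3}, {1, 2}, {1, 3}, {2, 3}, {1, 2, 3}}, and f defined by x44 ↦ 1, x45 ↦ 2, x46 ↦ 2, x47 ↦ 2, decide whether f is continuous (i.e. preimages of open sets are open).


f is NOT continuous.

Compute f^{-1}(U) for each U ∈ τ_Y:
  U = ∅: f^{-1}(U) = ∅ ∈ τ_X ✓.
  U = {1}: f^{-1}(U) = {x44} ∉ τ_X ✗.
  U = {2}: f^{-1}(U) = {x45, x46, x47} ∈ τ_X ✓.
  U = {3}: f^{-1}(U) = ∅ ∈ τ_X ✓.
  U = {1, 2}: f^{-1}(U) = {x44, x45, x46, x47} ∈ τ_X ✓.
  U = {1, 3}: f^{-1}(U) = {x44} ∉ τ_X ✗.
  U = {2, 3}: f^{-1}(U) = {x45, x46, x47} ∈ τ_X ✓.
  U = {1, 2, 3}: f^{-1}(U) = {x44, x45, x46, x47} ∈ τ_X ✓.
Found U = {1} with f^{-1}(U) = {x44} not in τ_X. Therefore f is NOT continuous.


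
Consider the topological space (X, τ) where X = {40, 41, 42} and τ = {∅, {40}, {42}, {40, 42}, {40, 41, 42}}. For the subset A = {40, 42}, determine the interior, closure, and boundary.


int(A) = {40, 42}, cl(A) = {40, 41, 42}, ∂A = {41}.

Closed sets in (X, τ) are complements of opens:
  closed(X, τ) = {∅, {41}, {40, 41}, {41, 42}, {40, 41, 42}}.
int(A) = ⋃ {U ∈ τ : U ⊆ A}. Opens contained in A: ∅, {40}, {42}, {40, 42}.
Taking the union of these: int(A) = {40, 42}.
cl(A) = ⋂ {C closed : A ⊆ C}. Closed sets containing A: {40, 41, 42}.
Intersecting these: cl(A) = {40, 41, 42}.
∂A = cl(A) ∖ int(A) = {40, 41, 42} ∖ {40, 42} = {41}.


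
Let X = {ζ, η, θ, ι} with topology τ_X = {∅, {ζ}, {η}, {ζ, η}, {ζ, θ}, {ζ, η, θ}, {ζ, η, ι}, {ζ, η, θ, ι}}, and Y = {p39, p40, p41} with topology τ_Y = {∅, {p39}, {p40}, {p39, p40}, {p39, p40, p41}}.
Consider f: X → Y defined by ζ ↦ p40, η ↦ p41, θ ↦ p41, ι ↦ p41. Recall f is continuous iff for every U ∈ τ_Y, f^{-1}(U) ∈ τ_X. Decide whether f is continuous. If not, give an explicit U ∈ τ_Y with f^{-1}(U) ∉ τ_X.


f IS continuous.

Compute f^{-1}(U) for each U ∈ τ_Y:
  U = ∅: f^{-1}(U) = ∅ ∈ τ_X ✓.
  U = {p39}: f^{-1}(U) = ∅ ∈ τ_X ✓.
  U = {p40}: f^{-1}(U) = {ζ} ∈ τ_X ✓.
  U = {p39, p40}: f^{-1}(U) = {ζ} ∈ τ_X ✓.
  U = {p39, p40, p41}: f^{-1}(U) = {ζ, η, θ, ι} ∈ τ_X ✓.
Every preimage lies in τ_X, so f IS continuous.


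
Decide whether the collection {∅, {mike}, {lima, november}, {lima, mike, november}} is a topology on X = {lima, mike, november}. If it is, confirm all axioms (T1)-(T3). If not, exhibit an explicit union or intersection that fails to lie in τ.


τ IS a topology on X.

Axiom (T1): ∅ ∈ τ? Yes; X ∈ τ? Yes.
Axiom (T2/T3): check pairwise unions and intersections of members of τ.
All pairwise intersections and unions checked — each lies in τ. Therefore τ satisfies (T1), (T2), (T3): it IS a topology on X.


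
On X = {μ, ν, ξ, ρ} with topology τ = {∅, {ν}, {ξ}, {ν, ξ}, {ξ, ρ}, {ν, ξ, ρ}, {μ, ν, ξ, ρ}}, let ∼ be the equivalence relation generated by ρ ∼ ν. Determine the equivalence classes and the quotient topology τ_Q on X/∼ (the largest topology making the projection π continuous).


X/∼ = {[μ], [ν=ρ], [ξ]}; |τ_Q| = 4.

Equivalence classes: [μ], [ν=ρ], [ξ].
Quotient map π: X → X/∼ sends μ ↦ [μ], ν ↦ [ν=ρ], ξ ↦ [ξ], ρ ↦ [ν=ρ].
For each subset V ⊆ X/∼, compute π^{-1}(V) ⊆ X and check whether π^{-1}(V) ∈ τ. V is open in τ_Q iff π^{-1}(V) ∈ τ.
  V = {}: π^{-1}(V) = ∅ ∈ τ ✓.
  V = {[μ]}: π^{-1}(V) = {μ} ∉ τ ✗.
  V = {[ν=ρ]}: π^{-1}(V) = {ν, ρ} ∉ τ ✗.
  V = {[μ], [ν=ρ]}: π^{-1}(V) = {μ, ν, ρ} ∉ τ ✗.
  V = {[ξ]}: π^{-1}(V) = {ξ} ∈ τ ✓.
  V = {[μ], [ξ]}: π^{-1}(V) = {μ, ξ} ∉ τ ✗.
  V = {[ν=ρ], [ξ]}: π^{-1}(V) = {ν, ξ, ρ} ∈ τ ✓.
  V = {[μ], [ν=ρ], [ξ]}: π^{-1}(V) = {μ, ν, ξ, ρ} ∈ τ ✓.
Open sets in the quotient: τ_Q = {{}, {[ξ]}, {[ν=ρ], [ξ]}, {[μ], [ν=ρ], [ξ]}} (4 elements).


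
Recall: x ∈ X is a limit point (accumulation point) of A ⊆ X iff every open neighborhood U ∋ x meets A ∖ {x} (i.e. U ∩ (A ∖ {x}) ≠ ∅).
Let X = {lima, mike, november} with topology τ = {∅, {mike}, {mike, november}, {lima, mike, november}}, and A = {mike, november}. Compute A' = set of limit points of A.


A' = {lima, november}

For each x ∈ X, list the open sets U ∈ τ with x ∈ U, then check whether U ∩ (A ∖ {x}) ≠ ∅ for every such U.
  x = lima: opens ∋ x are {lima, mike, november}; each meets A ∖ {lima}, so x IS a limit point.
  x = mike: open {mike} ∋ x has {mike} ∩ (A ∖ {mike}) = ∅, so x is NOT a limit point.
  x = november: opens ∋ x are {mike, november}, {lima, mike, november}; each meets A ∖ {november}, so x IS a limit point.
Collecting: A' = {lima, november}.


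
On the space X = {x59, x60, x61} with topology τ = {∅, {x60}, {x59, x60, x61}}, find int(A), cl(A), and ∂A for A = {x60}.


int(A) = {x60}, cl(A) = {x59, x60, x61}, ∂A = {x59, x61}.

Closed sets in (X, τ) are complements of opens:
  closed(X, τ) = {∅, {x59, x61}, {x59, x60, x61}}.
int(A) = ⋃ {U ∈ τ : U ⊆ A}. Opens contained in A: ∅, {x60}.
Taking the union of these: int(A) = {x60}.
cl(A) = ⋂ {C closed : A ⊆ C}. Closed sets containing A: {x59, x60, x61}.
Intersecting these: cl(A) = {x59, x60, x61}.
∂A = cl(A) ∖ int(A) = {x59, x60, x61} ∖ {x60} = {x59, x61}.


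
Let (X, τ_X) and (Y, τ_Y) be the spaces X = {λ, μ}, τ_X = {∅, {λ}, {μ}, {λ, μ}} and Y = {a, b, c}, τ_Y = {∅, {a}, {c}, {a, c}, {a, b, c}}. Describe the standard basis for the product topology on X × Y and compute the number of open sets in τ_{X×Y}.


Basis B = {∅ × ∅, {λ} × {a}, {λ} × {c}, {μ} × {a}, {μ} × {c}, {λ} × {a, c}, {λ, μ} × {a}, {λ, μ} × {c}, {μ} × {a, c}, {λ} × {a, b, c}, {μ} × {a, b, c}, {λ, μ} × {a, c}, {λ, μ} × {a, b, c}}; |τ_{X×Y}| = 25.

Enumerate products U × V with U ∈ τ_X, V ∈ τ_Y (deduplicated):
  ∅ × ∅ = {} (∅)
  {λ} × {a} = {(λ,a)}
  {λ} × {c} = {(λ,c)}
  {μ} × {a} = {(μ,a)}
  {μ} × {c} = {(μ,c)}
  {λ} × {a, c} = {(λ,a), (λ,c)}
  {λ, μ} × {a} = {(λ,a), (μ,a)}
  {λ, μ} × {c} = {(λ,c), (μ,c)}
  {μ} × {a, c} = {(μ,a), (μ,c)}
  {λ} × {a, b, c} = {(λ,a), (λ,b), (λ,c)}
  {μ} × {a, b, c} = {(μ,a), (μ,b), (μ,c)}
  {λ, μ} × {a, c} = {(λ,a), (λ,c), (μ,a), (μ,c)}
  {λ, μ} × {a, b, c} = {(λ,a), (λ,b), (λ,c), (μ,a), (μ,b), (μ,c)}
These 13 distinct sets form the basis B.
Close under arbitrary unions to get τ_{X×Y}; counting gives |τ_{X×Y}| = 25.
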